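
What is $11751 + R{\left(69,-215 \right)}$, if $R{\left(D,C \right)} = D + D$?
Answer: $11889$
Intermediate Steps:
$R{\left(D,C \right)} = 2 D$
$11751 + R{\left(69,-215 \right)} = 11751 + 2 \cdot 69 = 11751 + 138 = 11889$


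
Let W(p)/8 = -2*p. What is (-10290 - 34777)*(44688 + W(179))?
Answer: -1884882208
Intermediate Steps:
W(p) = -16*p (W(p) = 8*(-2*p) = -16*p)
(-10290 - 34777)*(44688 + W(179)) = (-10290 - 34777)*(44688 - 16*179) = -45067*(44688 - 2864) = -45067*41824 = -1884882208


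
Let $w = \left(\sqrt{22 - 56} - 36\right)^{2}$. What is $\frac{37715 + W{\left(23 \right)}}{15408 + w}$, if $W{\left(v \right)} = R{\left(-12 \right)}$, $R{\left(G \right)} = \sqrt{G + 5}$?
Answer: $\frac{- \sqrt{7} + 37715 i}{2 \left(36 \sqrt{34} + 8335 i\right)} \approx 2.261 + 0.057101 i$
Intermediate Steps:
$R{\left(G \right)} = \sqrt{5 + G}$
$W{\left(v \right)} = i \sqrt{7}$ ($W{\left(v \right)} = \sqrt{5 - 12} = \sqrt{-7} = i \sqrt{7}$)
$w = \left(-36 + i \sqrt{34}\right)^{2}$ ($w = \left(\sqrt{-34} - 36\right)^{2} = \left(i \sqrt{34} - 36\right)^{2} = \left(-36 + i \sqrt{34}\right)^{2} \approx 1262.0 - 419.83 i$)
$\frac{37715 + W{\left(23 \right)}}{15408 + w} = \frac{37715 + i \sqrt{7}}{15408 + \left(36 - i \sqrt{34}\right)^{2}}$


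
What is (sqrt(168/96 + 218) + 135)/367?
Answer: 135/367 + sqrt(879)/734 ≈ 0.40824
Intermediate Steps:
(sqrt(168/96 + 218) + 135)/367 = (sqrt(168*(1/96) + 218) + 135)*(1/367) = (sqrt(7/4 + 218) + 135)*(1/367) = (sqrt(879/4) + 135)*(1/367) = (sqrt(879)/2 + 135)*(1/367) = (135 + sqrt(879)/2)*(1/367) = 135/367 + sqrt(879)/734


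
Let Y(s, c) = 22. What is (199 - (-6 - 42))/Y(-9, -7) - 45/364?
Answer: 44459/4004 ≈ 11.104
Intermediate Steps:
(199 - (-6 - 42))/Y(-9, -7) - 45/364 = (199 - (-6 - 42))/22 - 45/364 = (199 - 1*(-48))*(1/22) - 45*1/364 = (199 + 48)*(1/22) - 45/364 = 247*(1/22) - 45/364 = 247/22 - 45/364 = 44459/4004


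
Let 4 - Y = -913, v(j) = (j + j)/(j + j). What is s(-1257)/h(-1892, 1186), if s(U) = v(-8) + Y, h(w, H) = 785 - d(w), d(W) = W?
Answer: 918/2677 ≈ 0.34292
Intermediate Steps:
v(j) = 1 (v(j) = (2*j)/((2*j)) = (2*j)*(1/(2*j)) = 1)
h(w, H) = 785 - w
Y = 917 (Y = 4 - 1*(-913) = 4 + 913 = 917)
s(U) = 918 (s(U) = 1 + 917 = 918)
s(-1257)/h(-1892, 1186) = 918/(785 - 1*(-1892)) = 918/(785 + 1892) = 918/2677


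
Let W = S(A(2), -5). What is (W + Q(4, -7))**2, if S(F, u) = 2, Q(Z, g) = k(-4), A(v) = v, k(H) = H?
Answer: 4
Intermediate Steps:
Q(Z, g) = -4
W = 2
(W + Q(4, -7))**2 = (2 - 4)**2 = (-2)**2 = 4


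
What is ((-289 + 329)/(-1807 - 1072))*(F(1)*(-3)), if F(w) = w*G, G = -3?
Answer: -360/2879 ≈ -0.12504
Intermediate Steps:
F(w) = -3*w (F(w) = w*(-3) = -3*w)
((-289 + 329)/(-1807 - 1072))*(F(1)*(-3)) = ((-289 + 329)/(-1807 - 1072))*(-3*1*(-3)) = (40/(-2879))*(-3*(-3)) = (40*(-1/2879))*9 = -40/2879*9 = -360/2879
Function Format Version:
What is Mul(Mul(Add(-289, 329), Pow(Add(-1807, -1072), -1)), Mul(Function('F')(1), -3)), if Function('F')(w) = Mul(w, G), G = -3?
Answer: Rational(-360, 2879) ≈ -0.12504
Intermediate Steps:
Function('F')(w) = Mul(-3, w) (Function('F')(w) = Mul(w, -3) = Mul(-3, w))
Mul(Mul(Add(-289, 329), Pow(Add(-1807, -1072), -1)), Mul(Function('F')(1), -3)) = Mul(Mul(Add(-289, 329), Pow(Add(-1807, -1072), -1)), Mul(Mul(-3, 1), -3)) = Mul(Mul(40, Pow(-2879, -1)), Mul(-3, -3)) = Mul(Mul(40, Rational(-1, 2879)), 9) = Mul(Rational(-40, 2879), 9) = Rational(-360, 2879)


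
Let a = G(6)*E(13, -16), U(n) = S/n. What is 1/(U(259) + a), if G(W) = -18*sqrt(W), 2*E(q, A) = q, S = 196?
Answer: -518/56220331 - 160173*sqrt(6)/112440662 ≈ -0.0034985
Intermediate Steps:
U(n) = 196/n
E(q, A) = q/2
a = -117*sqrt(6) (a = (-18*sqrt(6))*((1/2)*13) = -18*sqrt(6)*(13/2) = -117*sqrt(6) ≈ -286.59)
1/(U(259) + a) = 1/(196/259 - 117*sqrt(6)) = 1/(196*(1/259) - 117*sqrt(6)) = 1/(28/37 - 117*sqrt(6))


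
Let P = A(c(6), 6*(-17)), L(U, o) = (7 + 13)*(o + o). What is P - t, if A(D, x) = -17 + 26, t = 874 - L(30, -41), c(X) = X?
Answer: -2505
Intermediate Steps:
L(U, o) = 40*o (L(U, o) = 20*(2*o) = 40*o)
t = 2514 (t = 874 - 40*(-41) = 874 - 1*(-1640) = 874 + 1640 = 2514)
A(D, x) = 9
P = 9
P - t = 9 - 1*2514 = 9 - 2514 = -2505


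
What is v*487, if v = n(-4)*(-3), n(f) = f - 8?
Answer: 17532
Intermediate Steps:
n(f) = -8 + f
v = 36 (v = (-8 - 4)*(-3) = -12*(-3) = 36)
v*487 = 36*487 = 17532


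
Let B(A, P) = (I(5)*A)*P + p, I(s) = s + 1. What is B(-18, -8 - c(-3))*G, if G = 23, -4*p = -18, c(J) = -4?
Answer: 20079/2 ≈ 10040.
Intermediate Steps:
I(s) = 1 + s
p = 9/2 (p = -1/4*(-18) = 9/2 ≈ 4.5000)
B(A, P) = 9/2 + 6*A*P (B(A, P) = ((1 + 5)*A)*P + 9/2 = (6*A)*P + 9/2 = 6*A*P + 9/2 = 9/2 + 6*A*P)
B(-18, -8 - c(-3))*G = (9/2 + 6*(-18)*(-8 - 1*(-4)))*23 = (9/2 + 6*(-18)*(-8 + 4))*23 = (9/2 + 6*(-18)*(-4))*23 = (9/2 + 432)*23 = (873/2)*23 = 20079/2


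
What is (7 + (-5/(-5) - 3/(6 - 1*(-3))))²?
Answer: 529/9 ≈ 58.778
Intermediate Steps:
(7 + (-5/(-5) - 3/(6 - 1*(-3))))² = (7 + (-5*(-⅕) - 3/(6 + 3)))² = (7 + (1 - 3/9))² = (7 + (1 - 3*⅑))² = (7 + (1 - ⅓))² = (7 + ⅔)² = (23/3)² = 529/9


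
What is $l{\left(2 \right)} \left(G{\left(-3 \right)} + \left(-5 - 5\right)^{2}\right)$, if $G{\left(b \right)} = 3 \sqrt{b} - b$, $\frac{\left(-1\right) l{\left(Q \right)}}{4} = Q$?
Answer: $-824 - 24 i \sqrt{3} \approx -824.0 - 41.569 i$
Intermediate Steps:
$l{\left(Q \right)} = - 4 Q$
$G{\left(b \right)} = - b + 3 \sqrt{b}$
$l{\left(2 \right)} \left(G{\left(-3 \right)} + \left(-5 - 5\right)^{2}\right) = \left(-4\right) 2 \left(\left(\left(-1\right) \left(-3\right) + 3 \sqrt{-3}\right) + \left(-5 - 5\right)^{2}\right) = - 8 \left(\left(3 + 3 i \sqrt{3}\right) + \left(-10\right)^{2}\right) = - 8 \left(\left(3 + 3 i \sqrt{3}\right) + 100\right) = - 8 \left(103 + 3 i \sqrt{3}\right) = -824 - 24 i \sqrt{3}$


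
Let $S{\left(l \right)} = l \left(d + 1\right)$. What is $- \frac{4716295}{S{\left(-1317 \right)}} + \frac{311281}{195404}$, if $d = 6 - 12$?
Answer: $- \frac{183906624559}{257347068} \approx -714.63$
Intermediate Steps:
$d = -6$ ($d = 6 - 12 = -6$)
$S{\left(l \right)} = - 5 l$ ($S{\left(l \right)} = l \left(-6 + 1\right) = l \left(-5\right) = - 5 l$)
$- \frac{4716295}{S{\left(-1317 \right)}} + \frac{311281}{195404} = - \frac{4716295}{\left(-5\right) \left(-1317\right)} + \frac{311281}{195404} = - \frac{4716295}{6585} + 311281 \cdot \frac{1}{195404} = \left(-4716295\right) \frac{1}{6585} + \frac{311281}{195404} = - \frac{943259}{1317} + \frac{311281}{195404} = - \frac{183906624559}{257347068}$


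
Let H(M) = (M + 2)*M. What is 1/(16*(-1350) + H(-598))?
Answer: 1/334808 ≈ 2.9868e-6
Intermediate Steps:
H(M) = M*(2 + M) (H(M) = (2 + M)*M = M*(2 + M))
1/(16*(-1350) + H(-598)) = 1/(16*(-1350) - 598*(2 - 598)) = 1/(-21600 - 598*(-596)) = 1/(-21600 + 356408) = 1/334808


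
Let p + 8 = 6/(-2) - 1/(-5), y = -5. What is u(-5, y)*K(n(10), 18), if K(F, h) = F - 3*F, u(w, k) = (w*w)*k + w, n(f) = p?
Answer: -2808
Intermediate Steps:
p = -54/5 (p = -8 + (6/(-2) - 1/(-5)) = -8 + (6*(-½) - 1*(-⅕)) = -8 + (-3 + ⅕) = -8 - 14/5 = -54/5 ≈ -10.800)
n(f) = -54/5
u(w, k) = w + k*w² (u(w, k) = w²*k + w = k*w² + w = w + k*w²)
K(F, h) = -2*F
u(-5, y)*K(n(10), 18) = (-5*(1 - 5*(-5)))*(-2*(-54/5)) = -5*(1 + 25)*(108/5) = -5*26*(108/5) = -130*108/5 = -2808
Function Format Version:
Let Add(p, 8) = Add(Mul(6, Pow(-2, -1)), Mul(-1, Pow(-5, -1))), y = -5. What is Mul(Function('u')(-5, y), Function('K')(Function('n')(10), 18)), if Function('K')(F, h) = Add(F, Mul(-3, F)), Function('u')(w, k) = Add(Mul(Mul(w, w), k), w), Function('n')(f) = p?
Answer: -2808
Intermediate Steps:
p = Rational(-54, 5) (p = Add(-8, Add(Mul(6, Pow(-2, -1)), Mul(-1, Pow(-5, -1)))) = Add(-8, Add(Mul(6, Rational(-1, 2)), Mul(-1, Rational(-1, 5)))) = Add(-8, Add(-3, Rational(1, 5))) = Add(-8, Rational(-14, 5)) = Rational(-54, 5) ≈ -10.800)
Function('n')(f) = Rational(-54, 5)
Function('u')(w, k) = Add(w, Mul(k, Pow(w, 2))) (Function('u')(w, k) = Add(Mul(Pow(w, 2), k), w) = Add(Mul(k, Pow(w, 2)), w) = Add(w, Mul(k, Pow(w, 2))))
Function('K')(F, h) = Mul(-2, F)
Mul(Function('u')(-5, y), Function('K')(Function('n')(10), 18)) = Mul(Mul(-5, Add(1, Mul(-5, -5))), Mul(-2, Rational(-54, 5))) = Mul(Mul(-5, Add(1, 25)), Rational(108, 5)) = Mul(Mul(-5, 26), Rational(108, 5)) = Mul(-130, Rational(108, 5)) = -2808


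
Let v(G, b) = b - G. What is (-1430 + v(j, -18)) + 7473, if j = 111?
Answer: 5914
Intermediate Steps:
(-1430 + v(j, -18)) + 7473 = (-1430 + (-18 - 1*111)) + 7473 = (-1430 + (-18 - 111)) + 7473 = (-1430 - 129) + 7473 = -1559 + 7473 = 5914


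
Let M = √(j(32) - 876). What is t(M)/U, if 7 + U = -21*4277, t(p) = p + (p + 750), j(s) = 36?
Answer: -375/44912 - I*√210/22456 ≈ -0.0083497 - 0.00064532*I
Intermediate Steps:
M = 2*I*√210 (M = √(36 - 876) = √(-840) = 2*I*√210 ≈ 28.983*I)
t(p) = 750 + 2*p (t(p) = p + (750 + p) = 750 + 2*p)
U = -89824 (U = -7 - 21*4277 = -7 - 89817 = -89824)
t(M)/U = (750 + 2*(2*I*√210))/(-89824) = (750 + 4*I*√210)*(-1/89824) = -375/44912 - I*√210/22456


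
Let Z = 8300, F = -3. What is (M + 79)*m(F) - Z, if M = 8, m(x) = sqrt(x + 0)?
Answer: -8300 + 87*I*sqrt(3) ≈ -8300.0 + 150.69*I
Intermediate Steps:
m(x) = sqrt(x)
(M + 79)*m(F) - Z = (8 + 79)*sqrt(-3) - 1*8300 = 87*(I*sqrt(3)) - 8300 = 87*I*sqrt(3) - 8300 = -8300 + 87*I*sqrt(3)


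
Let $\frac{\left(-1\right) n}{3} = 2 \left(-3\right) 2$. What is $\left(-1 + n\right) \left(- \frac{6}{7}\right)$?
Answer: $-30$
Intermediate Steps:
$n = 36$ ($n = - 3 \cdot 2 \left(-3\right) 2 = - 3 \left(\left(-6\right) 2\right) = \left(-3\right) \left(-12\right) = 36$)
$\left(-1 + n\right) \left(- \frac{6}{7}\right) = \left(-1 + 36\right) \left(- \frac{6}{7}\right) = 35 \left(\left(-6\right) \frac{1}{7}\right) = 35 \left(- \frac{6}{7}\right) = -30$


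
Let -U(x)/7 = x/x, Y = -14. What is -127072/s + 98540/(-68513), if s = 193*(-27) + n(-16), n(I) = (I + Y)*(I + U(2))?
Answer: 750962236/28158843 ≈ 26.669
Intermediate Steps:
U(x) = -7 (U(x) = -7*x/x = -7*1 = -7)
n(I) = (-14 + I)*(-7 + I) (n(I) = (I - 14)*(I - 7) = (-14 + I)*(-7 + I))
s = -4521 (s = 193*(-27) + (98 + (-16)**2 - 21*(-16)) = -5211 + (98 + 256 + 336) = -5211 + 690 = -4521)
-127072/s + 98540/(-68513) = -127072/(-4521) + 98540/(-68513) = -127072*(-1/4521) + 98540*(-1/68513) = 11552/411 - 98540/68513 = 750962236/28158843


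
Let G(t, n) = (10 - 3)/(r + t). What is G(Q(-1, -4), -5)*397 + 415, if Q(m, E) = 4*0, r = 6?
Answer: 5269/6 ≈ 878.17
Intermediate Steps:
Q(m, E) = 0
G(t, n) = 7/(6 + t) (G(t, n) = (10 - 3)/(6 + t) = 7/(6 + t))
G(Q(-1, -4), -5)*397 + 415 = (7/(6 + 0))*397 + 415 = (7/6)*397 + 415 = 2779/6 + 415 = 5269/6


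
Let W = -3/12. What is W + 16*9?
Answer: 575/4 ≈ 143.75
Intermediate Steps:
W = -¼ (W = -3*1/12 = -¼ ≈ -0.25000)
W + 16*9 = -¼ + 16*9 = -¼ + 144 = 575/4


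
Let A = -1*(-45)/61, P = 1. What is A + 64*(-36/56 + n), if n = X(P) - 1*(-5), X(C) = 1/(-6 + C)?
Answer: 569607/2135 ≈ 266.79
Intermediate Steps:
A = 45/61 (A = 45*(1/61) = 45/61 ≈ 0.73771)
n = 24/5 (n = 1/(-6 + 1) - 1*(-5) = 1/(-5) + 5 = -1/5 + 5 = 24/5 ≈ 4.8000)
A + 64*(-36/56 + n) = 45/61 + 64*(-36/56 + 24/5) = 45/61 + 64*(-36*1/56 + 24/5) = 45/61 + 64*(-9/14 + 24/5) = 45/61 + 64*(291/70) = 45/61 + 9312/35 = 569607/2135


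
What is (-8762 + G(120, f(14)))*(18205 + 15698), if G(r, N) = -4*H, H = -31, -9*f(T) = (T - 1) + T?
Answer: -292854114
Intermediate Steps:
f(T) = 1/9 - 2*T/9 (f(T) = -((T - 1) + T)/9 = -((-1 + T) + T)/9 = -(-1 + 2*T)/9 = 1/9 - 2*T/9)
G(r, N) = 124 (G(r, N) = -4*(-31) = 124)
(-8762 + G(120, f(14)))*(18205 + 15698) = (-8762 + 124)*(18205 + 15698) = -8638*33903 = -292854114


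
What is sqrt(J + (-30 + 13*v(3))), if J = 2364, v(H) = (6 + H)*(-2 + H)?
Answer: sqrt(2451) ≈ 49.508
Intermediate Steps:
v(H) = (-2 + H)*(6 + H)
sqrt(J + (-30 + 13*v(3))) = sqrt(2364 + (-30 + 13*(-12 + 3**2 + 4*3))) = sqrt(2364 + (-30 + 13*(-12 + 9 + 12))) = sqrt(2364 + (-30 + 13*9)) = sqrt(2364 + (-30 + 117)) = sqrt(2364 + 87) = sqrt(2451)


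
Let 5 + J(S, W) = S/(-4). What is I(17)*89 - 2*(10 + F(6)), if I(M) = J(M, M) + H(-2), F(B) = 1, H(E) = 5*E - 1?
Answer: -7297/4 ≈ -1824.3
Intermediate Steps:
J(S, W) = -5 - S/4 (J(S, W) = -5 + S/(-4) = -5 + S*(-¼) = -5 - S/4)
H(E) = -1 + 5*E
I(M) = -16 - M/4 (I(M) = (-5 - M/4) + (-1 + 5*(-2)) = (-5 - M/4) + (-1 - 10) = (-5 - M/4) - 11 = -16 - M/4)
I(17)*89 - 2*(10 + F(6)) = (-16 - ¼*17)*89 - 2*(10 + 1) = (-16 - 17/4)*89 - 2*11 = -81/4*89 - 22 = -7209/4 - 22 = -7297/4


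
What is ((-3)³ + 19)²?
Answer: 64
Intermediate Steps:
((-3)³ + 19)² = (-27 + 19)² = (-8)² = 64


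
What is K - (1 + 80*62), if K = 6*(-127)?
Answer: -5723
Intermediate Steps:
K = -762
K - (1 + 80*62) = -762 - (1 + 80*62) = -762 - (1 + 4960) = -762 - 1*4961 = -762 - 4961 = -5723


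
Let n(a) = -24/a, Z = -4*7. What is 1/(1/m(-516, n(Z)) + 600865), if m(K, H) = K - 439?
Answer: 955/573826074 ≈ 1.6643e-6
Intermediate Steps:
Z = -28
m(K, H) = -439 + K
1/(1/m(-516, n(Z)) + 600865) = 1/(1/(-439 - 516) + 600865) = 1/(1/(-955) + 600865) = 1/(-1/955 + 600865) = 1/(573826074/955) = 955/573826074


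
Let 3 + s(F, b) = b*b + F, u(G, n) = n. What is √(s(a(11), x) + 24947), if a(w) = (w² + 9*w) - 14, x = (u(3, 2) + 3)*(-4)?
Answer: 5*√1022 ≈ 159.84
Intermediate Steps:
x = -20 (x = (2 + 3)*(-4) = 5*(-4) = -20)
a(w) = -14 + w² + 9*w
s(F, b) = -3 + F + b² (s(F, b) = -3 + (b*b + F) = -3 + (b² + F) = -3 + (F + b²) = -3 + F + b²)
√(s(a(11), x) + 24947) = √((-3 + (-14 + 11² + 9*11) + (-20)²) + 24947) = √((-3 + (-14 + 121 + 99) + 400) + 24947) = √((-3 + 206 + 400) + 24947) = √(603 + 24947) = √25550 = 5*√1022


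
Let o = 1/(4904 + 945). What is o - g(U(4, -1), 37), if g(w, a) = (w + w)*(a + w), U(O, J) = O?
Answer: -1918471/5849 ≈ -328.00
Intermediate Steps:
g(w, a) = 2*w*(a + w) (g(w, a) = (2*w)*(a + w) = 2*w*(a + w))
o = 1/5849 ≈ 0.00017097
o - g(U(4, -1), 37) = 1/5849 - 2*4*(37 + 4) = 1/5849 - 2*4*41 = 1/5849 - 1*328 = 1/5849 - 328 = -1918471/5849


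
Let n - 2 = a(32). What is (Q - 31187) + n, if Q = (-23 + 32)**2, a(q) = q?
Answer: -31072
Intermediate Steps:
n = 34 (n = 2 + 32 = 34)
Q = 81 (Q = 9**2 = 81)
(Q - 31187) + n = (81 - 31187) + 34 = -31106 + 34 = -31072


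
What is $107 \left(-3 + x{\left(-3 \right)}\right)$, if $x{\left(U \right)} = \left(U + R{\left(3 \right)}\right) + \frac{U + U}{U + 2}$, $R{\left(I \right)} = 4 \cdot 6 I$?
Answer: $7704$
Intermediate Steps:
$R{\left(I \right)} = 24 I$
$x{\left(U \right)} = 72 + U + \frac{2 U}{2 + U}$ ($x{\left(U \right)} = \left(U + 24 \cdot 3\right) + \frac{U + U}{U + 2} = \left(U + 72\right) + \frac{2 U}{2 + U} = \left(72 + U\right) + \frac{2 U}{2 + U} = 72 + U + \frac{2 U}{2 + U}$)
$107 \left(-3 + x{\left(-3 \right)}\right) = 107 \left(-3 + \frac{144 + \left(-3\right)^{2} + 76 \left(-3\right)}{2 - 3}\right) = 107 \left(-3 + \frac{144 + 9 - 228}{-1}\right) = 107 \left(-3 - -75\right) = 107 \left(-3 + 75\right) = 107 \cdot 72 = 7704$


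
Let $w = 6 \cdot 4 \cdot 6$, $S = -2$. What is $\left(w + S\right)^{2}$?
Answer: $20164$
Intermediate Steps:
$w = 144$ ($w = 24 \cdot 6 = 144$)
$\left(w + S\right)^{2} = \left(144 - 2\right)^{2} = 142^{2} = 20164$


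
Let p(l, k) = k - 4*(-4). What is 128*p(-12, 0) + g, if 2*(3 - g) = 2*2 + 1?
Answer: 4097/2 ≈ 2048.5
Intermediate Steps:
p(l, k) = 16 + k (p(l, k) = k + 16 = 16 + k)
g = ½ (g = 3 - (2*2 + 1)/2 = 3 - (4 + 1)/2 = 3 - ½*5 = 3 - 5/2 = ½ ≈ 0.50000)
128*p(-12, 0) + g = 128*(16 + 0) + ½ = 128*16 + ½ = 2048 + ½ = 4097/2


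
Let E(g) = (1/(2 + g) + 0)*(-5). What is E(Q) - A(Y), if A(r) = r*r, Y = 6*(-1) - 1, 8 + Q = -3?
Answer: -436/9 ≈ -48.444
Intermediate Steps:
Q = -11 (Q = -8 - 3 = -11)
E(g) = -5/(2 + g)
Y = -7 (Y = -6 - 1 = -7)
A(r) = r**2
E(Q) - A(Y) = -5/(2 - 11) - 1*(-7)**2 = -5/(-9) - 1*49 = -5*(-1/9) - 49 = 5/9 - 49 = -436/9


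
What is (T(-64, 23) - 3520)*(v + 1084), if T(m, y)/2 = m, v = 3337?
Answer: -16127808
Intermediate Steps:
T(m, y) = 2*m
(T(-64, 23) - 3520)*(v + 1084) = (2*(-64) - 3520)*(3337 + 1084) = (-128 - 3520)*4421 = -3648*4421 = -16127808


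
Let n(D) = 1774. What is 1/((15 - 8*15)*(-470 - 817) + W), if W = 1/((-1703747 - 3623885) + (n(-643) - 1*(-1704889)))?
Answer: 3620969/489319645814 ≈ 7.4000e-6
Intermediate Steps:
W = -1/3620969 (W = 1/((-1703747 - 3623885) + (1774 - 1*(-1704889))) = 1/(-5327632 + (1774 + 1704889)) = 1/(-5327632 + 1706663) = 1/(-3620969) = -1/3620969 ≈ -2.7617e-7)
1/((15 - 8*15)*(-470 - 817) + W) = 1/((15 - 8*15)*(-470 - 817) - 1/3620969) = 1/((15 - 120)*(-1287) - 1/3620969) = 1/(-105*(-1287) - 1/3620969) = 1/(135135 - 1/3620969) = 1/(489319645814/3620969) = 3620969/489319645814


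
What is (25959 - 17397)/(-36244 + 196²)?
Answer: 1427/362 ≈ 3.9420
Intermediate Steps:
(25959 - 17397)/(-36244 + 196²) = 8562/(-36244 + 38416) = 8562/2172 = 8562*(1/2172) = 1427/362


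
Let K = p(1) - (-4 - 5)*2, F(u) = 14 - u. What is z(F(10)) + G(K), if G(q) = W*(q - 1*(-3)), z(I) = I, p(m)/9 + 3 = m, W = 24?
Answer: 76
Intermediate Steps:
p(m) = -27 + 9*m
K = 0 (K = (-27 + 9*1) - (-4 - 5)*2 = (-27 + 9) - (-9)*2 = -18 - 1*(-18) = -18 + 18 = 0)
G(q) = 72 + 24*q (G(q) = 24*(q - 1*(-3)) = 24*(q + 3) = 24*(3 + q) = 72 + 24*q)
z(F(10)) + G(K) = (14 - 1*10) + (72 + 24*0) = (14 - 10) + (72 + 0) = 4 + 72 = 76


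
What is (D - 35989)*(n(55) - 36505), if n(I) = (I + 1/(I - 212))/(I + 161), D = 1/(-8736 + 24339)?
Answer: 57929445099970243/44094078 ≈ 1.3138e+9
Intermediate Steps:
D = 1/15603 ≈ 6.4090e-5
n(I) = (I + 1/(-212 + I))/(161 + I)
(D - 35989)*(n(55) - 36505) = (1/15603 - 35989)*((-1 - 1*55² + 212*55)/(34132 - 1*55² + 51*55) - 36505) = -561536366*((-1 - 1*3025 + 11660)/(34132 - 1*3025 + 2805) - 36505)/15603 = -561536366*((-1 - 3025 + 11660)/(34132 - 3025 + 2805) - 36505)/15603 = -561536366*(8634/33912 - 36505)/15603 = -561536366*((1/33912)*8634 - 36505)/15603 = -561536366*(1439/5652 - 36505)/15603 = -561536366/15603*(-206324821/5652) = 57929445099970243/44094078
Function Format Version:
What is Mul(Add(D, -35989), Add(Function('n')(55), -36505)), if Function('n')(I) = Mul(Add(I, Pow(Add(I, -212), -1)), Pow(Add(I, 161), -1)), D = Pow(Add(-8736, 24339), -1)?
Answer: Rational(57929445099970243, 44094078) ≈ 1.3138e+9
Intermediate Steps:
D = Rational(1, 15603) (D = Pow(15603, -1) = Rational(1, 15603) ≈ 6.4090e-5)
Function('n')(I) = Mul(Pow(Add(161, I), -1), Add(I, Pow(Add(-212, I), -1))) (Function('n')(I) = Mul(Add(I, Pow(Add(-212, I), -1)), Pow(Add(161, I), -1)) = Mul(Pow(Add(161, I), -1), Add(I, Pow(Add(-212, I), -1))))
Mul(Add(D, -35989), Add(Function('n')(55), -36505)) = Mul(Add(Rational(1, 15603), -35989), Add(Mul(Pow(Add(34132, Mul(-1, Pow(55, 2)), Mul(51, 55)), -1), Add(-1, Mul(-1, Pow(55, 2)), Mul(212, 55))), -36505)) = Mul(Rational(-561536366, 15603), Add(Mul(Pow(Add(34132, Mul(-1, 3025), 2805), -1), Add(-1, Mul(-1, 3025), 11660)), -36505)) = Mul(Rational(-561536366, 15603), Add(Mul(Pow(Add(34132, -3025, 2805), -1), Add(-1, -3025, 11660)), -36505)) = Mul(Rational(-561536366, 15603), Add(Mul(Pow(33912, -1), 8634), -36505)) = Mul(Rational(-561536366, 15603), Add(Mul(Rational(1, 33912), 8634), -36505)) = Mul(Rational(-561536366, 15603), Add(Rational(1439, 5652), -36505)) = Mul(Rational(-561536366, 15603), Rational(-206324821, 5652)) = Rational(57929445099970243, 44094078)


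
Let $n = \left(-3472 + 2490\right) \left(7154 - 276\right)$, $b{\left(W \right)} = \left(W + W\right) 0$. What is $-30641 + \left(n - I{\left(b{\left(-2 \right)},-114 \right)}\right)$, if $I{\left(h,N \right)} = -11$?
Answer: $-6784826$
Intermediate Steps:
$b{\left(W \right)} = 0$ ($b{\left(W \right)} = 2 W 0 = 0$)
$n = -6754196$ ($n = \left(-982\right) 6878 = -6754196$)
$-30641 + \left(n - I{\left(b{\left(-2 \right)},-114 \right)}\right) = -30641 - 6754185 = -6784826$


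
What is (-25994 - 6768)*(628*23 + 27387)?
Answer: -1370467222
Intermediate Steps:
(-25994 - 6768)*(628*23 + 27387) = -32762*(14444 + 27387) = -32762*41831 = -1370467222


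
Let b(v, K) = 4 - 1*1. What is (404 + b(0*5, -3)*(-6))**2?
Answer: 148996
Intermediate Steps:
b(v, K) = 3 (b(v, K) = 4 - 1 = 3)
(404 + b(0*5, -3)*(-6))**2 = (404 + 3*(-6))**2 = (404 - 18)**2 = 386**2 = 148996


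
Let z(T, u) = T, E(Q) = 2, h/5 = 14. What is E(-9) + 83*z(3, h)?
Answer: 251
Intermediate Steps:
h = 70 (h = 5*14 = 70)
E(-9) + 83*z(3, h) = 2 + 83*3 = 2 + 249 = 251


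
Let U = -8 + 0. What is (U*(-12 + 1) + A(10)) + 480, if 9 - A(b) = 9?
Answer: 568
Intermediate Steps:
U = -8
A(b) = 0 (A(b) = 9 - 1*9 = 9 - 9 = 0)
(U*(-12 + 1) + A(10)) + 480 = (-8*(-12 + 1) + 0) + 480 = (-8*(-11) + 0) + 480 = (88 + 0) + 480 = 88 + 480 = 568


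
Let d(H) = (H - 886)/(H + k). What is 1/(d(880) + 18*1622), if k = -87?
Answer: 793/23152422 ≈ 3.4251e-5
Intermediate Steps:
d(H) = (-886 + H)/(-87 + H) (d(H) = (H - 886)/(H - 87) = (-886 + H)/(-87 + H))
1/(d(880) + 18*1622) = 1/((-886 + 880)/(-87 + 880) + 18*1622) = 1/(-6/793 + 29196) = 1/(23152422/793) = 793/23152422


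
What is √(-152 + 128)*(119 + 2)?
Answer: 242*I*√6 ≈ 592.78*I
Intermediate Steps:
√(-152 + 128)*(119 + 2) = √(-24)*121 = (2*I*√6)*121 = 242*I*√6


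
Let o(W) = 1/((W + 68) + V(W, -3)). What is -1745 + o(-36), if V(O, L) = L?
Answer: -50604/29 ≈ -1745.0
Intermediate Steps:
o(W) = 1/(65 + W) (o(W) = 1/((W + 68) - 3) = 1/((68 + W) - 3) = 1/(65 + W))
-1745 + o(-36) = -1745 + 1/(65 - 36) = -1745 + 1/29 = -50604/29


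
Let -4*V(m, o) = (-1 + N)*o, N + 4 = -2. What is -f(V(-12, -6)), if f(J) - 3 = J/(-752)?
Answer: -4533/1504 ≈ -3.0140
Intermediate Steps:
N = -6 (N = -4 - 2 = -6)
V(m, o) = 7*o/4 (V(m, o) = -(-1 - 6)*o/4 = -(-7)*o/4 = 7*o/4)
f(J) = 3 - J/752 (f(J) = 3 + J/(-752) = 3 + J*(-1/752) = 3 - J/752)
-f(V(-12, -6)) = -(3 - 7*(-6)/3008) = -(3 - 1/752*(-21/2)) = -(3 + 21/1504) = -1*4533/1504 = -4533/1504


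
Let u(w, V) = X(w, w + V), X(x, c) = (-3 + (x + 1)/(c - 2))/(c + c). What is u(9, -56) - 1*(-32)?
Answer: 147549/4606 ≈ 32.034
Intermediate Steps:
X(x, c) = (-3 + (1 + x)/(-2 + c))/(2*c) (X(x, c) = (-3 + (1 + x)/(-2 + c))/((2*c)) = (-3 + (1 + x)/(-2 + c))*(1/(2*c)) = (-3 + (1 + x)/(-2 + c))/(2*c))
u(w, V) = (7 - 3*V - 2*w)/(2*(V + w)*(-2 + V + w)) (u(w, V) = (7 + w - 3*(w + V))/(2*(w + V)*(-2 + (w + V))) = (7 + w - 3*(V + w))/(2*(V + w)*(-2 + (V + w))) = (7 + w + (-3*V - 3*w))/(2*(V + w)*(-2 + V + w)) = (7 - 3*V - 2*w)/(2*(V + w)*(-2 + V + w)))
u(9, -56) - 1*(-32) = (7 - 3*(-56) - 2*9)/(2*(-56 + 9)*(-2 - 56 + 9)) - 1*(-32) = (½)*(7 + 168 - 18)/(-47*(-49)) + 32 = (½)*(-1/47)*(-1/49)*157 + 32 = 157/4606 + 32 = 147549/4606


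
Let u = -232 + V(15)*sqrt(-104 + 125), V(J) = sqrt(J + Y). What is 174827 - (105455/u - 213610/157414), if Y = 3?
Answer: 368677044061622/2103287161 + 316365*sqrt(42)/53446 ≈ 1.7532e+5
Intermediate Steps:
V(J) = sqrt(3 + J) (V(J) = sqrt(J + 3) = sqrt(3 + J))
u = -232 + 3*sqrt(42) (u = -232 + sqrt(3 + 15)*sqrt(-104 + 125) = -232 + sqrt(18)*sqrt(21) = -232 + (3*sqrt(2))*sqrt(21) = -232 + 3*sqrt(42) ≈ -212.56)
174827 - (105455/u - 213610/157414) = 174827 - (105455/(-232 + 3*sqrt(42)) - 213610/157414) = 174827 - (105455/(-232 + 3*sqrt(42)) - 213610*1/157414) = 174827 - (105455/(-232 + 3*sqrt(42)) - 106805/78707) = 174827 - (-106805/78707 + 105455/(-232 + 3*sqrt(42))) = 174827 + (106805/78707 - 105455/(-232 + 3*sqrt(42))) = 13760215494/78707 - 105455/(-232 + 3*sqrt(42))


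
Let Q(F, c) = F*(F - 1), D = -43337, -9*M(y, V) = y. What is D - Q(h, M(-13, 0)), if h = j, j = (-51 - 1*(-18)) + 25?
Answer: -43409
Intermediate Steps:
M(y, V) = -y/9
j = -8 (j = (-51 + 18) + 25 = -33 + 25 = -8)
h = -8
Q(F, c) = F*(-1 + F)
D - Q(h, M(-13, 0)) = -43337 - (-8)*(-1 - 8) = -43337 - (-8)*(-9) = -43337 - 1*72 = -43337 - 72 = -43409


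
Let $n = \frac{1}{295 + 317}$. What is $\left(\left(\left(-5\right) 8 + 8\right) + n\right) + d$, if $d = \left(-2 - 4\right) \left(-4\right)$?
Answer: $- \frac{4895}{612} \approx -7.9984$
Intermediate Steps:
$n = \frac{1}{612} \approx 0.001634$
$d = 24$ ($d = \left(-6\right) \left(-4\right) = 24$)
$\left(\left(\left(-5\right) 8 + 8\right) + n\right) + d = \left(\left(\left(-5\right) 8 + 8\right) + \frac{1}{612}\right) + 24 = \left(\left(-40 + 8\right) + \frac{1}{612}\right) + 24 = \left(-32 + \frac{1}{612}\right) + 24 = - \frac{19583}{612} + 24 = - \frac{4895}{612}$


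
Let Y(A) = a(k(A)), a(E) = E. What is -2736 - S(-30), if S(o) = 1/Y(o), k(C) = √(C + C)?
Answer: -2736 + I*√15/30 ≈ -2736.0 + 0.1291*I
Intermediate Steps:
k(C) = √2*√C (k(C) = √(2*C) = √2*√C)
Y(A) = √2*√A
S(o) = √2/(2*√o) (S(o) = 1/(√2*√o) = √2/(2*√o))
-2736 - S(-30) = -2736 - √2/(2*√(-30)) = -2736 - √2*(-I*√30/30)/2 = -2736 - (-1)*I*√15/30 = -2736 + I*√15/30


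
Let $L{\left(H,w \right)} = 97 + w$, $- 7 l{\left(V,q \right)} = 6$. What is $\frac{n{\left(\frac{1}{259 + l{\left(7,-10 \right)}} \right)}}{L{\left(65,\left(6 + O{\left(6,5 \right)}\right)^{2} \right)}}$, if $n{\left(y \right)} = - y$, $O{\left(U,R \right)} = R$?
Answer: $- \frac{7}{393926} \approx -1.777 \cdot 10^{-5}$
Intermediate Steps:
$l{\left(V,q \right)} = - \frac{6}{7}$ ($l{\left(V,q \right)} = \left(- \frac{1}{7}\right) 6 = - \frac{6}{7}$)
$\frac{n{\left(\frac{1}{259 + l{\left(7,-10 \right)}} \right)}}{L{\left(65,\left(6 + O{\left(6,5 \right)}\right)^{2} \right)}} = \frac{\left(-1\right) \frac{1}{259 - \frac{6}{7}}}{97 + \left(6 + 5\right)^{2}} = \frac{\left(-1\right) \frac{1}{\frac{1807}{7}}}{97 + 11^{2}} = \frac{\left(-1\right) \frac{7}{1807}}{97 + 121} = - \frac{7}{1807 \cdot 218} = \left(- \frac{7}{1807}\right) \frac{1}{218} = - \frac{7}{393926}$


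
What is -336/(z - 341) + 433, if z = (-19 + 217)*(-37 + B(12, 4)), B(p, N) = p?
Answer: 2291339/5291 ≈ 433.06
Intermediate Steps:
z = -4950 (z = (-19 + 217)*(-37 + 12) = 198*(-25) = -4950)
-336/(z - 341) + 433 = -336/(-4950 - 341) + 433 = -336/(-5291) + 433 = -336*(-1/5291) + 433 = 336/5291 + 433 = 2291339/5291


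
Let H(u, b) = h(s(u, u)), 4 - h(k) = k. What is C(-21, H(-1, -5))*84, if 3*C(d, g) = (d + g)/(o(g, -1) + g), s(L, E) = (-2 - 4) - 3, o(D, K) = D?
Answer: -112/13 ≈ -8.6154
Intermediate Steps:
s(L, E) = -9 (s(L, E) = -6 - 3 = -9)
h(k) = 4 - k
H(u, b) = 13 (H(u, b) = 4 - 1*(-9) = 4 + 9 = 13)
C(d, g) = (d + g)/(6*g) (C(d, g) = ((d + g)/(g + g))/3 = ((d + g)/((2*g)))/3 = ((d + g)*(1/(2*g)))/3 = ((d + g)/(2*g))/3 = (d + g)/(6*g))
C(-21, H(-1, -5))*84 = ((⅙)*(-21 + 13)/13)*84 = ((⅙)*(1/13)*(-8))*84 = -4/39*84 = -112/13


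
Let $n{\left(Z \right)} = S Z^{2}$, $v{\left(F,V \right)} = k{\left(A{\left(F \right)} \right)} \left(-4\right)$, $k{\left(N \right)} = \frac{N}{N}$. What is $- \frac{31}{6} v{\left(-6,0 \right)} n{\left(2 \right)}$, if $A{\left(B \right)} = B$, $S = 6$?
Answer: $496$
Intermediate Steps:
$k{\left(N \right)} = 1$
$v{\left(F,V \right)} = -4$ ($v{\left(F,V \right)} = 1 \left(-4\right) = -4$)
$n{\left(Z \right)} = 6 Z^{2}$
$- \frac{31}{6} v{\left(-6,0 \right)} n{\left(2 \right)} = - \frac{31}{6} \left(-4\right) 6 \cdot 2^{2} = \left(-31\right) \frac{1}{6} \left(-4\right) 6 \cdot 4 = \left(- \frac{31}{6}\right) \left(-4\right) 24 = \frac{62}{3} \cdot 24 = 496$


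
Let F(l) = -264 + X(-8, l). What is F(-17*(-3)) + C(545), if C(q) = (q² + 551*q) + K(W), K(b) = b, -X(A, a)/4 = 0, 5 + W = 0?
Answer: 597051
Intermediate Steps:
W = -5 (W = -5 + 0 = -5)
X(A, a) = 0 (X(A, a) = -4*0 = 0)
C(q) = -5 + q² + 551*q (C(q) = (q² + 551*q) - 5 = -5 + q² + 551*q)
F(l) = -264 (F(l) = -264 + 0 = -264)
F(-17*(-3)) + C(545) = -264 + (-5 + 545² + 551*545) = -264 + (-5 + 297025 + 300295) = -264 + 597315 = 597051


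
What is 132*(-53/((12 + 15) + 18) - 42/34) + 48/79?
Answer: -6404456/20145 ≈ -317.92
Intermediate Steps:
132*(-53/((12 + 15) + 18) - 42/34) + 48/79 = 132*(-53/(27 + 18) - 42*1/34) + 48*(1/79) = 132*(-53/45 - 21/17) + 48/79 = 132*(-1846/765) + 48/79 = -81224/255 + 48/79 = -6404456/20145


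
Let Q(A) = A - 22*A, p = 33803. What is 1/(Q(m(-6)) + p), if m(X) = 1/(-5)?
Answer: 5/169036 ≈ 2.9580e-5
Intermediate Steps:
m(X) = -1/5
Q(A) = -21*A (Q(A) = A - 22*A = -21*A)
1/(Q(m(-6)) + p) = 1/(-21*(-1/5) + 33803) = 1/(21/5 + 33803) = 1/(169036/5) = 5/169036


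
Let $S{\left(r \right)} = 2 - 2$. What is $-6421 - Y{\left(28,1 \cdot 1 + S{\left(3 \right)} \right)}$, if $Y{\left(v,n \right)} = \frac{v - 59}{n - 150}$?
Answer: $- \frac{956760}{149} \approx -6421.2$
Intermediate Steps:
$S{\left(r \right)} = 0$ ($S{\left(r \right)} = 2 - 2 = 0$)
$Y{\left(v,n \right)} = \frac{-59 + v}{-150 + n}$
$-6421 - Y{\left(28,1 \cdot 1 + S{\left(3 \right)} \right)} = -6421 - \frac{-59 + 28}{-150 + \left(1 \cdot 1 + 0\right)} = -6421 - \frac{1}{-150 + \left(1 + 0\right)} \left(-31\right) = -6421 - \frac{1}{-150 + 1} \left(-31\right) = -6421 - \frac{1}{-149} \left(-31\right) = -6421 - \left(- \frac{1}{149}\right) \left(-31\right) = -6421 - \frac{31}{149} = - \frac{956760}{149}$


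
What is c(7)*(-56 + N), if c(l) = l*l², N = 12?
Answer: -15092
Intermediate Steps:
c(l) = l³
c(7)*(-56 + N) = 7³*(-56 + 12) = 343*(-44) = -15092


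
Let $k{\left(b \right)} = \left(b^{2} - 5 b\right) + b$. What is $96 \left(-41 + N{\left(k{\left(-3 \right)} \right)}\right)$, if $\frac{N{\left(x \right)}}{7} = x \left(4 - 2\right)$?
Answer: $24288$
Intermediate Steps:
$k{\left(b \right)} = b^{2} - 4 b$
$N{\left(x \right)} = 14 x$ ($N{\left(x \right)} = 7 x \left(4 - 2\right) = 7 x 2 = 7 \cdot 2 x = 14 x$)
$96 \left(-41 + N{\left(k{\left(-3 \right)} \right)}\right) = 96 \left(-41 + 14 \left(- 3 \left(-4 - 3\right)\right)\right) = 96 \left(-41 + 14 \left(\left(-3\right) \left(-7\right)\right)\right) = 96 \left(-41 + 14 \cdot 21\right) = 96 \left(-41 + 294\right) = 96 \cdot 253 = 24288$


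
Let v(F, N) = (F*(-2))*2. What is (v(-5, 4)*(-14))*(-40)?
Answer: 11200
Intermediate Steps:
v(F, N) = -4*F (v(F, N) = -2*F*2 = -4*F)
(v(-5, 4)*(-14))*(-40) = (-4*(-5)*(-14))*(-40) = (20*(-14))*(-40) = -280*(-40) = 11200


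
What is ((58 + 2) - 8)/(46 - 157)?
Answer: -52/111 ≈ -0.46847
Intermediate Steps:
((58 + 2) - 8)/(46 - 157) = (60 - 8)/(-111) = 52*(-1/111) = -52/111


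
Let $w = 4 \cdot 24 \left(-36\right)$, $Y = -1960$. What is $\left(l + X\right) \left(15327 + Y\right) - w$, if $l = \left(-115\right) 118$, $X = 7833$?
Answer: $-76683023$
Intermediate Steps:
$l = -13570$
$w = -3456$ ($w = 96 \left(-36\right) = -3456$)
$\left(l + X\right) \left(15327 + Y\right) - w = \left(-13570 + 7833\right) \left(15327 - 1960\right) - -3456 = \left(-5737\right) 13367 + 3456 = -76686479 + 3456 = -76683023$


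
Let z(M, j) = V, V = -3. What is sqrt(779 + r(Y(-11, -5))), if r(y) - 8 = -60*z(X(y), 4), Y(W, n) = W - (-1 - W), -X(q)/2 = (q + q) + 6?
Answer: sqrt(967) ≈ 31.097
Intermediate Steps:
X(q) = -12 - 4*q (X(q) = -2*((q + q) + 6) = -2*(2*q + 6) = -2*(6 + 2*q) = -12 - 4*q)
z(M, j) = -3
Y(W, n) = 1 + 2*W (Y(W, n) = W + (1 + W) = 1 + 2*W)
r(y) = 188 (r(y) = 8 - 60*(-3) = 8 + 180 = 188)
sqrt(779 + r(Y(-11, -5))) = sqrt(779 + 188) = sqrt(967)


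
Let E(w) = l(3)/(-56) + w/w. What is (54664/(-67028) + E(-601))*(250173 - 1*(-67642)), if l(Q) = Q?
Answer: 39035627375/938392 ≈ 41598.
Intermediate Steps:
E(w) = 53/56 (E(w) = 3/(-56) + w/w = 3*(-1/56) + 1 = -3/56 + 1 = 53/56)
(54664/(-67028) + E(-601))*(250173 - 1*(-67642)) = (54664/(-67028) + 53/56)*(250173 - 1*(-67642)) = (54664*(-1/67028) + 53/56)*(250173 + 67642) = (-13666/16757 + 53/56)*317815 = (122825/938392)*317815 = 39035627375/938392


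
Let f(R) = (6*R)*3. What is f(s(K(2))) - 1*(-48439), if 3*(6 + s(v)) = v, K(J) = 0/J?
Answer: 48331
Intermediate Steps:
K(J) = 0
s(v) = -6 + v/3
f(R) = 18*R
f(s(K(2))) - 1*(-48439) = 18*(-6 + (1/3)*0) - 1*(-48439) = 18*(-6 + 0) + 48439 = 18*(-6) + 48439 = -108 + 48439 = 48331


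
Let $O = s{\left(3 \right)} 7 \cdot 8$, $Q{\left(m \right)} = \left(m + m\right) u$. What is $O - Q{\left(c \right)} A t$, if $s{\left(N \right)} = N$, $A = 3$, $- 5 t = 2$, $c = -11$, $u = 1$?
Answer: $\frac{708}{5} \approx 141.6$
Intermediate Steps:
$t = - \frac{2}{5}$ ($t = \left(- \frac{1}{5}\right) 2 = - \frac{2}{5} \approx -0.4$)
$Q{\left(m \right)} = 2 m$ ($Q{\left(m \right)} = \left(m + m\right) 1 = 2 m 1 = 2 m$)
$O = 168$ ($O = 3 \cdot 7 \cdot 8 = 21 \cdot 8 = 168$)
$O - Q{\left(c \right)} A t = 168 - 2 \left(-11\right) 3 \left(- \frac{2}{5}\right) = 168 - \left(-22\right) \left(- \frac{6}{5}\right) = 168 - \frac{132}{5} = \frac{708}{5}$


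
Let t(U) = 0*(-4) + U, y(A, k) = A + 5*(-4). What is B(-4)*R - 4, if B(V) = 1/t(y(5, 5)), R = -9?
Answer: -17/5 ≈ -3.4000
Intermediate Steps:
y(A, k) = -20 + A (y(A, k) = A - 20 = -20 + A)
t(U) = U (t(U) = 0 + U = U)
B(V) = -1/15 (B(V) = 1/(-20 + 5) = 1/(-15) = -1/15)
B(-4)*R - 4 = -1/15*(-9) - 4 = ⅗ - 4 = -17/5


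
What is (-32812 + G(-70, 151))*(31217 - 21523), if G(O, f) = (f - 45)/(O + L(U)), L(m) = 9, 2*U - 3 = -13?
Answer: -19403878772/61 ≈ -3.1810e+8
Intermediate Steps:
U = -5 (U = 3/2 + (½)*(-13) = 3/2 - 13/2 = -5)
G(O, f) = (-45 + f)/(9 + O) (G(O, f) = (f - 45)/(O + 9) = (-45 + f)/(9 + O))
(-32812 + G(-70, 151))*(31217 - 21523) = (-32812 + (-45 + 151)/(9 - 70))*(31217 - 21523) = (-32812 + 106/(-61))*9694 = (-32812 - 1/61*106)*9694 = (-32812 - 106/61)*9694 = -2001638/61*9694 = -19403878772/61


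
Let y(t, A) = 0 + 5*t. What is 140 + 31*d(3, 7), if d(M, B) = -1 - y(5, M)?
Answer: -666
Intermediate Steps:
y(t, A) = 5*t
d(M, B) = -26 (d(M, B) = -1 - 5*5 = -1 - 1*25 = -1 - 25 = -26)
140 + 31*d(3, 7) = 140 + 31*(-26) = 140 - 806 = -666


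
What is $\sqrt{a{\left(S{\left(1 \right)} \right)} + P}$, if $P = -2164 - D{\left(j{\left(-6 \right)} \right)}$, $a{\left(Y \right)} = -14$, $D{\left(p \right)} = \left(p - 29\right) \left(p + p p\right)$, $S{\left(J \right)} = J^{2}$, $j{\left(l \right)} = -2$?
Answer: $46 i \approx 46.0 i$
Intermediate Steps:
$D{\left(p \right)} = \left(-29 + p\right) \left(p + p^{2}\right)$
$P = -2102$ ($P = -2164 - - 2 \left(-29 + \left(-2\right)^{2} - -56\right) = -2164 - - 2 \left(-29 + 4 + 56\right) = -2164 - \left(-2\right) 31 = -2164 - -62 = -2164 + 62 = -2102$)
$\sqrt{a{\left(S{\left(1 \right)} \right)} + P} = \sqrt{-14 - 2102} = \sqrt{-2116} = 46 i$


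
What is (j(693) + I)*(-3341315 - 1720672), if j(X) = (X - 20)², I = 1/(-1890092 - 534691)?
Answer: -1853116733721386574/808261 ≈ -2.2927e+12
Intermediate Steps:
I = -1/2424783 (I = 1/(-2424783) = -1/2424783 ≈ -4.1241e-7)
j(X) = (-20 + X)²
(j(693) + I)*(-3341315 - 1720672) = ((-20 + 693)² - 1/2424783)*(-3341315 - 1720672) = (673² - 1/2424783)*(-5061987) = (452929 - 1/2424783)*(-5061987) = (1098254539406/2424783)*(-5061987) = -1853116733721386574/808261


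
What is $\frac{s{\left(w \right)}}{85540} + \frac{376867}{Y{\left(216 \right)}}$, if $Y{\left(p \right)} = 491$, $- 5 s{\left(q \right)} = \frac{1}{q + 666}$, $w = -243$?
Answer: $\frac{68181684725209}{88830296100} \approx 767.55$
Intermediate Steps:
$s{\left(q \right)} = - \frac{1}{5 \left(666 + q\right)}$ ($s{\left(q \right)} = - \frac{1}{5 \left(q + 666\right)} = - \frac{1}{5 \left(666 + q\right)}$)
$\frac{s{\left(w \right)}}{85540} + \frac{376867}{Y{\left(216 \right)}} = \frac{\left(-1\right) \frac{1}{3330 + 5 \left(-243\right)}}{85540} + \frac{376867}{491} = - \frac{1}{3330 - 1215} \cdot \frac{1}{85540} + 376867 \cdot \frac{1}{491} = - \frac{1}{2115} \cdot \frac{1}{85540} + \frac{376867}{491} = \left(-1\right) \frac{1}{2115} \cdot \frac{1}{85540} + \frac{376867}{491} = \left(- \frac{1}{2115}\right) \frac{1}{85540} + \frac{376867}{491} = - \frac{1}{180917100} + \frac{376867}{491} = \frac{68181684725209}{88830296100}$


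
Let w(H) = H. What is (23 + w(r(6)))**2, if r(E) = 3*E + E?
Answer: 2209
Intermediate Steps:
r(E) = 4*E
(23 + w(r(6)))**2 = (23 + 4*6)**2 = (23 + 24)**2 = 47**2 = 2209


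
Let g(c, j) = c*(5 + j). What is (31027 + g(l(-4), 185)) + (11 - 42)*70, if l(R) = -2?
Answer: 28477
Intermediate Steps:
(31027 + g(l(-4), 185)) + (11 - 42)*70 = (31027 - 2*(5 + 185)) + (11 - 42)*70 = (31027 - 2*190) - 31*70 = (31027 - 380) - 2170 = 30647 - 2170 = 28477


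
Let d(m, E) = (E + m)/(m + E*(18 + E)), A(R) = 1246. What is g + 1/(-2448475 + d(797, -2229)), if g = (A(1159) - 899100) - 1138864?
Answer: -6145194358168286273/3017204324883 ≈ -2.0367e+6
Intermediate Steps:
d(m, E) = (E + m)/(m + E*(18 + E))
g = -2036718 (g = (1246 - 899100) - 1138864 = -897854 - 1138864 = -2036718)
g + 1/(-2448475 + d(797, -2229)) = -2036718 + 1/(-2448475 + (-2229 + 797)/(797 + (-2229)² + 18*(-2229))) = -2036718 + 1/(-2448475 - 1432/(797 + 4968441 - 40122)) = -2036718 + 1/(-2448475 - 1432/4929116) = -2036718 + 1/(-2448475 + (1/4929116)*(-1432)) = -2036718 + 1/(-2448475 - 358/1232279) = -2036718 + 1/(-3017204324883/1232279) = -2036718 - 1232279/3017204324883 = -6145194358168286273/3017204324883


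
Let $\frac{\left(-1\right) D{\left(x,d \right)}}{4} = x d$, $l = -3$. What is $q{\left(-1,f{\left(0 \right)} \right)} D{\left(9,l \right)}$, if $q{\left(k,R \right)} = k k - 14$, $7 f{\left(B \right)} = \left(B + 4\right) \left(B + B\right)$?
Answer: $-1404$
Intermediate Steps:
$f{\left(B \right)} = \frac{2 B \left(4 + B\right)}{7}$ ($f{\left(B \right)} = \frac{\left(B + 4\right) \left(B + B\right)}{7} = \frac{\left(4 + B\right) 2 B}{7} = \frac{2 B \left(4 + B\right)}{7}$)
$q{\left(k,R \right)} = -14 + k^{2}$ ($q{\left(k,R \right)} = k^{2} - 14 = -14 + k^{2}$)
$D{\left(x,d \right)} = - 4 d x$ ($D{\left(x,d \right)} = - 4 x d = - 4 d x$)
$q{\left(-1,f{\left(0 \right)} \right)} D{\left(9,l \right)} = \left(-14 + \left(-1\right)^{2}\right) \left(\left(-4\right) \left(-3\right) 9\right) = \left(-14 + 1\right) 108 = \left(-13\right) 108 = -1404$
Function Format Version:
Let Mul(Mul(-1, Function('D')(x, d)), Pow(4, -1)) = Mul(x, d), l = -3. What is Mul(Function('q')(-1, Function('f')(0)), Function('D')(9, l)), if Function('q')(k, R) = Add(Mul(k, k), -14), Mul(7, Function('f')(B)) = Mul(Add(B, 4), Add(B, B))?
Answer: -1404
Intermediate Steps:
Function('f')(B) = Mul(Rational(2, 7), B, Add(4, B)) (Function('f')(B) = Mul(Rational(1, 7), Mul(Add(B, 4), Add(B, B))) = Mul(Rational(1, 7), Mul(Add(4, B), Mul(2, B))) = Mul(Rational(1, 7), Mul(2, B, Add(4, B))) = Mul(Rational(2, 7), B, Add(4, B)))
Function('q')(k, R) = Add(-14, Pow(k, 2)) (Function('q')(k, R) = Add(Pow(k, 2), -14) = Add(-14, Pow(k, 2)))
Function('D')(x, d) = Mul(-4, d, x) (Function('D')(x, d) = Mul(-4, Mul(x, d)) = Mul(-4, Mul(d, x)) = Mul(-4, d, x))
Mul(Function('q')(-1, Function('f')(0)), Function('D')(9, l)) = Mul(Add(-14, Pow(-1, 2)), Mul(-4, -3, 9)) = Mul(Add(-14, 1), 108) = Mul(-13, 108) = -1404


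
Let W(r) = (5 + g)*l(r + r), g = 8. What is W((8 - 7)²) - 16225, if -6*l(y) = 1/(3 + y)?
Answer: -486763/30 ≈ -16225.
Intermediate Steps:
l(y) = -1/(6*(3 + y))
W(r) = -13/(18 + 12*r) (W(r) = (5 + 8)*(-1/(18 + 6*(r + r))) = 13*(-1/(18 + 6*(2*r))) = 13*(-1/(18 + 12*r)) = -13/(18 + 12*r))
W((8 - 7)²) - 16225 = -13/(18 + 12*(8 - 7)²) - 16225 = -13/(18 + 12*1²) - 16225 = -13/(18 + 12*1) - 16225 = -13/(18 + 12) - 16225 = -13/30 - 16225 = -486763/30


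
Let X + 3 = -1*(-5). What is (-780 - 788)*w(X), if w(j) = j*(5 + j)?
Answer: -21952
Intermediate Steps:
X = 2 (X = -3 - 1*(-5) = -3 + 5 = 2)
(-780 - 788)*w(X) = (-780 - 788)*(2*(5 + 2)) = -3136*7 = -1568*14 = -21952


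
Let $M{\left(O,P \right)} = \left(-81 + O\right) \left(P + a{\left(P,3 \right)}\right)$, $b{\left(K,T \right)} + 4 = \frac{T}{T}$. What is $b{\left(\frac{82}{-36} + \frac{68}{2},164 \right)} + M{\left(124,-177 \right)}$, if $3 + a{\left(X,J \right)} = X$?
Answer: $-15354$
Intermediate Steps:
$a{\left(X,J \right)} = -3 + X$
$b{\left(K,T \right)} = -3$ ($b{\left(K,T \right)} = -4 + \frac{T}{T} = -4 + 1 = -3$)
$M{\left(O,P \right)} = \left(-81 + O\right) \left(-3 + 2 P\right)$ ($M{\left(O,P \right)} = \left(-81 + O\right) \left(P + \left(-3 + P\right)\right) = \left(-81 + O\right) \left(-3 + 2 P\right)$)
$b{\left(\frac{82}{-36} + \frac{68}{2},164 \right)} + M{\left(124,-177 \right)} = -3 + \left(243 - -28674 + 124 \left(-177\right) + 124 \left(-3 - 177\right)\right) = -3 + \left(243 + 28674 - 21948 + 124 \left(-180\right)\right) = -3 + \left(243 + 28674 - 21948 - 22320\right) = -3 - 15351 = -15354$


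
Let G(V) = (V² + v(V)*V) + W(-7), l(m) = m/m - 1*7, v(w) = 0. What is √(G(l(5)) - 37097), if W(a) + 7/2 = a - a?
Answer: I*√148258/2 ≈ 192.52*I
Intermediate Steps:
W(a) = -7/2 (W(a) = -7/2 + (a - a) = -7/2 + 0 = -7/2)
l(m) = -6 (l(m) = 1 - 7 = -6)
G(V) = -7/2 + V² (G(V) = (V² + 0*V) - 7/2 = (V² + 0) - 7/2 = V² - 7/2 = -7/2 + V²)
√(G(l(5)) - 37097) = √((-7/2 + (-6)²) - 37097) = √((-7/2 + 36) - 37097) = √(65/2 - 37097) = √(-74129/2) = I*√148258/2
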